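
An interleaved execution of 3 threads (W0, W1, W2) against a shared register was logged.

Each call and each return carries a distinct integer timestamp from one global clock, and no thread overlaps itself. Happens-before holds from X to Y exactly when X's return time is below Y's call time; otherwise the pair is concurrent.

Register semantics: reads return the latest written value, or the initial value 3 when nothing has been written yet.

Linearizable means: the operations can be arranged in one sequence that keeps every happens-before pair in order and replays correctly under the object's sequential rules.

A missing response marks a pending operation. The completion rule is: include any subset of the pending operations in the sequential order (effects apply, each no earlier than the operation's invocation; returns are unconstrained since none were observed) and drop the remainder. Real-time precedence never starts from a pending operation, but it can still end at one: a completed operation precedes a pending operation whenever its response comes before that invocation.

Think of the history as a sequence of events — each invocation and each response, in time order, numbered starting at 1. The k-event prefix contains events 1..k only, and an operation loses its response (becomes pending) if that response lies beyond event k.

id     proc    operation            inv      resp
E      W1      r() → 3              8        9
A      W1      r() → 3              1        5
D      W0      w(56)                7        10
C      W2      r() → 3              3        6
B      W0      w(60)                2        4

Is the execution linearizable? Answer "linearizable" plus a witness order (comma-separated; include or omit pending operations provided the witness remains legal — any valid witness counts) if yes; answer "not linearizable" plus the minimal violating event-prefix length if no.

prefix check: 1..8 passes, 1..9 fails once E's time-9 response joins
4 completed operations, 6 real-time-consistent orders — every register replay fails
completion choices over the 1 pending operation (D) were checked; none helps
e.g. A, B, C, E (pending dropped): illegal at step 3, since C r() → 3 cannot apply there
e.g. A, C, B, E (pending dropped): illegal at step 4, since E r() → 3 cannot apply there

not linearizable — minimal violating prefix: 9 events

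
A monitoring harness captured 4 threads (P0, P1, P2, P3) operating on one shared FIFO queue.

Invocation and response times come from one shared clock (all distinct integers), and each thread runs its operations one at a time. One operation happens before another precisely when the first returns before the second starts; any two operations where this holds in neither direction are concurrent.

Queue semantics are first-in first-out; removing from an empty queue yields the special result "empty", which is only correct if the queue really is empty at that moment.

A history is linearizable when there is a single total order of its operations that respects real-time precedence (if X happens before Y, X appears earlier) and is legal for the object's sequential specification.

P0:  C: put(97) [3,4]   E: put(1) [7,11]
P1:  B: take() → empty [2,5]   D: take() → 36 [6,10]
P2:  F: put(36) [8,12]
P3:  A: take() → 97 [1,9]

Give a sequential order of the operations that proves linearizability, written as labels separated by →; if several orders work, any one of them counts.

step 1: B take() → empty — queue <>
step 2: C put(97) — queue <97>
step 3: A take() → 97 — queue <>
step 4: F put(36) — queue <36>
step 5: D take() → 36 — queue <>
step 6: E put(1) — queue <1>

B → C → A → F → D → E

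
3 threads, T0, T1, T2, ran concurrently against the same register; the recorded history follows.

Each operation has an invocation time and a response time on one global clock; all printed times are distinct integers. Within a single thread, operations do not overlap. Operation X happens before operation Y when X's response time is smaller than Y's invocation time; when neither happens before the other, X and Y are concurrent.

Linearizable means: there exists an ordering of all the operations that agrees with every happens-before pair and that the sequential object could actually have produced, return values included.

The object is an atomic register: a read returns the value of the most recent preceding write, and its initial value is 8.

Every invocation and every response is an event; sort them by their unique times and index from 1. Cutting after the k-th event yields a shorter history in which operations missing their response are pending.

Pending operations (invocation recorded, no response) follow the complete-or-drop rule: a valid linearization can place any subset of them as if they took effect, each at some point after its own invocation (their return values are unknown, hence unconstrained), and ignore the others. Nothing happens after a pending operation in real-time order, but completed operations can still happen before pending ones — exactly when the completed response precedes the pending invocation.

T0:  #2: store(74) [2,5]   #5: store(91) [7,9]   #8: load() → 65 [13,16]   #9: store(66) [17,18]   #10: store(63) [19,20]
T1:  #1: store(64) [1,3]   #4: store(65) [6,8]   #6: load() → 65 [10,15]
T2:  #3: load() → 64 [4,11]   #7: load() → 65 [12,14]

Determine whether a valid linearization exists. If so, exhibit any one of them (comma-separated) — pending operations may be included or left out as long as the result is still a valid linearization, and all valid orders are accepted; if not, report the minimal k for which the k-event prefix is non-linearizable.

linearizable — witness: #1, #3, #2, #5, #4, #6, #7, #8, #9, #10

after step 1 (#1 store(64)): value 64
after step 2 (#3 load() → 64): value 64
after step 3 (#2 store(74)): value 74
after step 4 (#5 store(91)): value 91
after step 5 (#4 store(65)): value 65
after step 6 (#6 load() → 65): value 65
after step 7 (#7 load() → 65): value 65
after step 8 (#8 load() → 65): value 65
after step 9 (#9 store(66)): value 66
after step 10 (#10 store(63)): value 63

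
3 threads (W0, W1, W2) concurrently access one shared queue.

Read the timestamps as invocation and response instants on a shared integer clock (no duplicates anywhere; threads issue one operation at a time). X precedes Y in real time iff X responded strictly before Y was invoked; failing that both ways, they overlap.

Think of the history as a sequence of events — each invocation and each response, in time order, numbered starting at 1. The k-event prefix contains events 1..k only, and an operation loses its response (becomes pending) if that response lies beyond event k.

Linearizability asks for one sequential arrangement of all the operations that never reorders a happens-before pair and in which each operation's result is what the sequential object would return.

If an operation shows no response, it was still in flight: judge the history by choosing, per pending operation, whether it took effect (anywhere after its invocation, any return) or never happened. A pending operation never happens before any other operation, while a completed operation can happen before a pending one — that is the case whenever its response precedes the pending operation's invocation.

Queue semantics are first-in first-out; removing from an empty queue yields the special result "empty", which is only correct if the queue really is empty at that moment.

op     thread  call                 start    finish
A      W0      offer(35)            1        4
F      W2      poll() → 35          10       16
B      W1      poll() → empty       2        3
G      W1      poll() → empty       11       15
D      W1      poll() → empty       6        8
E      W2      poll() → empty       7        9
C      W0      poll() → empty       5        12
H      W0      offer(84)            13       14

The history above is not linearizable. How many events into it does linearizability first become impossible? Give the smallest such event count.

a valid linearization of events 1..11 exists, for instance B, A, C, D, E:
after step 1 (B poll() → empty): queue <>
after step 2 (A offer(35)): queue <35>
after step 3 (C poll() (pending, included)): queue <>
after step 4 (D poll() → empty): queue <>
after step 5 (E poll() → empty): queue <>
at event 12 (C's time-12 response) nothing linearizes any more
no escape via the 2 pending operations (F, G): every completion choice fails
take A, B, C, D, E (pending dropped): step 2 already fails, because B poll() → empty cannot occur there
take A, B, C, E, D (pending dropped): step 2 already fails, because B poll() → empty cannot occur there

12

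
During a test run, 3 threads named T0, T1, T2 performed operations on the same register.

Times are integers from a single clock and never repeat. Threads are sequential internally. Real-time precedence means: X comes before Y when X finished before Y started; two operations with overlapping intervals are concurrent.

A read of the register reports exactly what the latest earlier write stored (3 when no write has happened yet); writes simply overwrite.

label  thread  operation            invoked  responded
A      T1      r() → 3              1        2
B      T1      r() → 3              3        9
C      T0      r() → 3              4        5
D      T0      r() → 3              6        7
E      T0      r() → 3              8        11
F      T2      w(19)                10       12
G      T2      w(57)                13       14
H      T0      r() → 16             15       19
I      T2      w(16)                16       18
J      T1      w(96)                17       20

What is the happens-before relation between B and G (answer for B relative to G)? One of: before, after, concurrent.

before

B spans [3,9], G spans [13,14]
resp(B)=9 < inv(G)=13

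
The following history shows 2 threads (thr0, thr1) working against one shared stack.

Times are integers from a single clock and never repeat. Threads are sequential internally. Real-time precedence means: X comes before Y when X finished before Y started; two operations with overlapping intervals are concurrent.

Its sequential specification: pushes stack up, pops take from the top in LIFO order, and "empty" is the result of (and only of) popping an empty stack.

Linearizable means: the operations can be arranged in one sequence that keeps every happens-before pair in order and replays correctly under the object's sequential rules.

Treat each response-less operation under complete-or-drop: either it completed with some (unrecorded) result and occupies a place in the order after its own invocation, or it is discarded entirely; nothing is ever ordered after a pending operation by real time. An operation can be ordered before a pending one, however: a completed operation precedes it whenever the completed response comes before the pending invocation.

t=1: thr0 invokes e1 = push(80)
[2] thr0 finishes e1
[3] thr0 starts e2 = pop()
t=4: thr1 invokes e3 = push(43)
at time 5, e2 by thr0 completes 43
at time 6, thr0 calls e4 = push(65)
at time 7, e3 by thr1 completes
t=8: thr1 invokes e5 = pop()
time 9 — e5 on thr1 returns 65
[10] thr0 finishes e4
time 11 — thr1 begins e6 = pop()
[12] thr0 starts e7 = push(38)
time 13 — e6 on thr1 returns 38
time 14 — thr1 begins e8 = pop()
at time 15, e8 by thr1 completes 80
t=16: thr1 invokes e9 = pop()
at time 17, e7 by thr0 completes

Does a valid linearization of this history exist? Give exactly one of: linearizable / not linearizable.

one valid linearization: e1, e3, e2, e4, e5, e7, e6, e8
after step 1 (e1 push(80)): stack <80>
after step 2 (e3 push(43)): stack <80,43>
after step 3 (e2 pop() → 43): stack <80>
after step 4 (e4 push(65)): stack <80,65>
after step 5 (e5 pop() → 65): stack <80>
after step 6 (e7 push(38)): stack <80,38>
after step 7 (e6 pop() → 38): stack <80>
after step 8 (e8 pop() → 80): stack <>

linearizable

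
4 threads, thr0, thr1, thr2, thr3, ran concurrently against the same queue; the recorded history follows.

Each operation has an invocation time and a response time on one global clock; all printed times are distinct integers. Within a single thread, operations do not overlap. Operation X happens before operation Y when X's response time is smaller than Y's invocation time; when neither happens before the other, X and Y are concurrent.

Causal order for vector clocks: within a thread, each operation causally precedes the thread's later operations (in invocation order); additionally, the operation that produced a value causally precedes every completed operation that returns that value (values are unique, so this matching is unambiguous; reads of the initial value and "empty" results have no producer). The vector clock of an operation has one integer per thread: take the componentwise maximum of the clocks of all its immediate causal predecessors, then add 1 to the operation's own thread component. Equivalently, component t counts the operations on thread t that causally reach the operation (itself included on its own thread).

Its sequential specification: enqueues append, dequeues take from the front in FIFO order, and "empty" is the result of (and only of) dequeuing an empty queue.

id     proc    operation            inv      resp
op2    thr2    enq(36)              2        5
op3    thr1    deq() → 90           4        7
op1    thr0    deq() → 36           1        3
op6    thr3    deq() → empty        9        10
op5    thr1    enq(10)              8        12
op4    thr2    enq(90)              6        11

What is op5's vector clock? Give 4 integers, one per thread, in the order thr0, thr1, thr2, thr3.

root op op6, invoked 9: fresh clock plus thr3's own tick → (0, 0, 0, 1)
root op op2, invoked 2: fresh clock plus thr2's own tick → (0, 0, 1, 0)
from VC(op2)=(0, 0, 1, 0), op4 (invoked 6) maxes components and bumps thr2 → (0, 0, 2, 0)
from VC(op2)=(0, 0, 1, 0), op1 (invoked 1) maxes components and bumps thr0 → (1, 0, 1, 0)
from VC(op4)=(0, 0, 2, 0), op3 (invoked 4) maxes components and bumps thr1 → (0, 1, 2, 0)
from VC(op3)=(0, 1, 2, 0), op5 (invoked 8) maxes components and bumps thr1 → (0, 2, 2, 0)
target: VC(op5) = (0, 2, 2, 0)

(0, 2, 2, 0)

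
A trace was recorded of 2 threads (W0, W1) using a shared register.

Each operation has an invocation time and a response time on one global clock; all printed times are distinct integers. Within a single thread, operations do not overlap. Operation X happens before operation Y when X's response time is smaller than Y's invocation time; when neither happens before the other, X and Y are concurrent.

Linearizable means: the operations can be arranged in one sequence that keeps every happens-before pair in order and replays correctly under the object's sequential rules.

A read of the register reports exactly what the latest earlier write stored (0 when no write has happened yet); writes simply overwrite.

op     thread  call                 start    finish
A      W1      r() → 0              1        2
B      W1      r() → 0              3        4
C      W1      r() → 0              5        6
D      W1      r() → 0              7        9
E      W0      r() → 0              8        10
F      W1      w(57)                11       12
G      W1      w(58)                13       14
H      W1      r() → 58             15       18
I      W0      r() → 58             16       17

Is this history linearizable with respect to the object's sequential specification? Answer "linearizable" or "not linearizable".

linearizable

one valid linearization: A, B, C, D, E, F, G, H, I
after step 1 (A r() → 0): value 0
after step 2 (B r() → 0): value 0
after step 3 (C r() → 0): value 0
after step 4 (D r() → 0): value 0
after step 5 (E r() → 0): value 0
after step 6 (F w(57)): value 57
after step 7 (G w(58)): value 58
after step 8 (H r() → 58): value 58
after step 9 (I r() → 58): value 58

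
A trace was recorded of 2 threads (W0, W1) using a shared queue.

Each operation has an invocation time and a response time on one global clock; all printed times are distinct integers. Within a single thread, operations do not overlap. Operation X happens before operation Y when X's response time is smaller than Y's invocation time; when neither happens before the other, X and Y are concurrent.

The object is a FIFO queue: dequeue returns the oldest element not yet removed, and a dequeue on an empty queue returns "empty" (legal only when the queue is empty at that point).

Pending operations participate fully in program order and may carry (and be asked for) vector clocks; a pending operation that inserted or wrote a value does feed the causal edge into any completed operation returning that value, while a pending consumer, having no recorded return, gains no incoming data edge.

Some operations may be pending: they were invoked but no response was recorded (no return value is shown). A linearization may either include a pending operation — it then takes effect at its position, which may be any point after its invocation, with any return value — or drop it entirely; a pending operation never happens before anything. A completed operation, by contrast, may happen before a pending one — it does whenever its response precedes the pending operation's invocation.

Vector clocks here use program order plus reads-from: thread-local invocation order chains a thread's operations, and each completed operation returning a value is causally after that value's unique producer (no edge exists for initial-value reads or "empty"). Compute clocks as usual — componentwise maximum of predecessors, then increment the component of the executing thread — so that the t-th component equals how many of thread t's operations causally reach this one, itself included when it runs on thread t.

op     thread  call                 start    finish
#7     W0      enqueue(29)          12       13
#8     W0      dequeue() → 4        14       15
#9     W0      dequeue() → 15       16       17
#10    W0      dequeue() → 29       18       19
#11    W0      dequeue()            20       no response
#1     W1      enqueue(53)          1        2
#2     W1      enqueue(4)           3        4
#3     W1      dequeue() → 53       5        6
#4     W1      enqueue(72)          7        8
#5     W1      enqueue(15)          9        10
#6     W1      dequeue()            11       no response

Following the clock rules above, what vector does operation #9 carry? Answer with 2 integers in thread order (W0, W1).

(3, 5)

invoked at 1, #1 has no predecessors; its own W1 bump gives (0, 1)
invoked at 12, #7 has no predecessors; its own W0 bump gives (1, 0)
invoked at 3, #2 merges VC(#1)=(0, 1) and bumps W1's slot → (0, 2)
invoked at 5, #3 merges VC(#1)=(0, 1), VC(#2)=(0, 2) and bumps W1's slot → (0, 3)
invoked at 7, #4 merges VC(#3)=(0, 3) and bumps W1's slot → (0, 4)
invoked at 14, #8 merges VC(#2)=(0, 2), VC(#7)=(1, 0) and bumps W0's slot → (2, 2)
invoked at 9, #5 merges VC(#4)=(0, 4) and bumps W1's slot → (0, 5)
invoked at 11, #6 merges VC(#5)=(0, 5) and bumps W1's slot → (0, 6)
invoked at 16, #9 merges VC(#5)=(0, 5), VC(#8)=(2, 2) and bumps W0's slot → (3, 5)
invoked at 18, #10 merges VC(#7)=(1, 0), VC(#9)=(3, 5) and bumps W0's slot → (4, 5)
invoked at 20, #11 merges VC(#10)=(4, 5) and bumps W0's slot → (5, 5)
target: VC(#9) = (3, 5)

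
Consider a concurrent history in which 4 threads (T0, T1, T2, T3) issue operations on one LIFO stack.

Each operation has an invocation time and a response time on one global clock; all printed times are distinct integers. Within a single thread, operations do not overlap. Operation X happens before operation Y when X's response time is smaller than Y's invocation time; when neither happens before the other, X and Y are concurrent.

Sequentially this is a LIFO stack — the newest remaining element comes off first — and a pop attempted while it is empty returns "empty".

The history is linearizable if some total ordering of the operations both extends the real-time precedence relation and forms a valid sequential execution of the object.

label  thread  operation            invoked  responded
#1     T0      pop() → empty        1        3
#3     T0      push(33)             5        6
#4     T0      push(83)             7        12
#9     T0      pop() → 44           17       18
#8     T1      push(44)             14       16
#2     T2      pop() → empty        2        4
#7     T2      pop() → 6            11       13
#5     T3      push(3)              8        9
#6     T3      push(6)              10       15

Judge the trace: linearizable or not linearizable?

linearizable

one valid linearization: #1, #2, #3, #4, #5, #6, #7, #8, #9
1. #1 pop() → empty, leaving stack <>
2. #2 pop() → empty, leaving stack <>
3. #3 push(33), leaving stack <33>
4. #4 push(83), leaving stack <33,83>
5. #5 push(3), leaving stack <33,83,3>
6. #6 push(6), leaving stack <33,83,3,6>
7. #7 pop() → 6, leaving stack <33,83,3>
8. #8 push(44), leaving stack <33,83,3,44>
9. #9 pop() → 44, leaving stack <33,83,3>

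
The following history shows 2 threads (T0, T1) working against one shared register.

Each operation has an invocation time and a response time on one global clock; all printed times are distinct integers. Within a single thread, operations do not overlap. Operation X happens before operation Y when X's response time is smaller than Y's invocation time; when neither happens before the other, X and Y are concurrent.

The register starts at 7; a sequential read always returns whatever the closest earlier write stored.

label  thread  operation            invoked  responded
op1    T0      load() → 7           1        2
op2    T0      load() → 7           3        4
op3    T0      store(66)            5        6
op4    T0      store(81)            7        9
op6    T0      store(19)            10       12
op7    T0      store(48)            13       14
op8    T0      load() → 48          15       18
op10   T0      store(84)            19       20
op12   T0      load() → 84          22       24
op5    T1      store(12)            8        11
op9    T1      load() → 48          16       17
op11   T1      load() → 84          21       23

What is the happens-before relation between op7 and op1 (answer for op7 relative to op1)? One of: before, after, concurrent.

after

op7 spans [13,14], op1 spans [1,2]
resp(op1)=2 < inv(op7)=13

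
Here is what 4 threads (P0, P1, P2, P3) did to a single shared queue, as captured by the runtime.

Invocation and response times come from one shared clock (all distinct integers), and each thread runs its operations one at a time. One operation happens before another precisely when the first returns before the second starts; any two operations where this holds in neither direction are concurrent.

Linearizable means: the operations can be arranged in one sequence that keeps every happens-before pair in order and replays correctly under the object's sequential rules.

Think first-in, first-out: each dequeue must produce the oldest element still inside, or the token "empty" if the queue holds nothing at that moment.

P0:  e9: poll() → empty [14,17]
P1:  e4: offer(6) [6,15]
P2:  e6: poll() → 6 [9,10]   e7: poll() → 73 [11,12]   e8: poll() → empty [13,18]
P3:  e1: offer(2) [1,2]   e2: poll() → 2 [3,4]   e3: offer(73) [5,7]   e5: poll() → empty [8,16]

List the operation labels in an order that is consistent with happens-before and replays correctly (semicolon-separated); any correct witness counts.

step 1: e1 offer(2) — queue <2>
step 2: e2 poll() → 2 — queue <>
step 3: e4 offer(6) — queue <6>
step 4: e3 offer(73) — queue <6,73>
step 5: e6 poll() → 6 — queue <73>
step 6: e7 poll() → 73 — queue <>
step 7: e5 poll() → empty — queue <>
step 8: e8 poll() → empty — queue <>
step 9: e9 poll() → empty — queue <>

e1; e2; e4; e3; e6; e7; e5; e8; e9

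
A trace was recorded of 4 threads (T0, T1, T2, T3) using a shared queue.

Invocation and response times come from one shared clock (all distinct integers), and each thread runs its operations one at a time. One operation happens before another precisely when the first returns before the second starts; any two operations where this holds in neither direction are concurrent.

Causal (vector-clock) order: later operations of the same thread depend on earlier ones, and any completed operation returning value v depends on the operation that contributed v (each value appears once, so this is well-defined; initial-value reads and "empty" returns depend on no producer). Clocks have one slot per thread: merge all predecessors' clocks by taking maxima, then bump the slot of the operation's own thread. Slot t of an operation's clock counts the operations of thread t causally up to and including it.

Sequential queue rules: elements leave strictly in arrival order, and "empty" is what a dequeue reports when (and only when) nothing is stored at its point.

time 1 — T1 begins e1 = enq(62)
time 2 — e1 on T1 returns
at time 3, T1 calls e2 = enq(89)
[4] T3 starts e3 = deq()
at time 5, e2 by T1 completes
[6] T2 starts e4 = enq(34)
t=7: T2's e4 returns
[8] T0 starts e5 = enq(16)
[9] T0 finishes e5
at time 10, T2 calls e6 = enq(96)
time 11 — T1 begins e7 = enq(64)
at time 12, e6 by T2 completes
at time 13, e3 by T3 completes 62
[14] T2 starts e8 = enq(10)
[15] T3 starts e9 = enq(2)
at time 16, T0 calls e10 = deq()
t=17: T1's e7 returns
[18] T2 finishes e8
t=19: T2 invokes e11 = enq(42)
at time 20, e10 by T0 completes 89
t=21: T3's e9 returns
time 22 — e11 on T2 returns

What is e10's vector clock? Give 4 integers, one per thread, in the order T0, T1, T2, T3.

e4 (invocation 6): nothing precedes it; T2's component alone gives (0, 0, 1, 0)
e1 (invocation 1): nothing precedes it; T1's component alone gives (0, 1, 0, 0)
e5 (invocation 8): nothing precedes it; T0's component alone gives (1, 0, 0, 0)
merge at e6 (invoked 10): VC(e4)=(0, 0, 1, 0), own-thread bump on T2 → (0, 0, 2, 0)
merge at e3 (invoked 4): VC(e1)=(0, 1, 0, 0), own-thread bump on T3 → (0, 1, 0, 1)
merge at e2 (invoked 3): VC(e1)=(0, 1, 0, 0), own-thread bump on T1 → (0, 2, 0, 0)
merge at e8 (invoked 14): VC(e6)=(0, 0, 2, 0), own-thread bump on T2 → (0, 0, 3, 0)
merge at e9 (invoked 15): VC(e3)=(0, 1, 0, 1), own-thread bump on T3 → (0, 1, 0, 2)
merge at e7 (invoked 11): VC(e2)=(0, 2, 0, 0), own-thread bump on T1 → (0, 3, 0, 0)
merge at e11 (invoked 19): VC(e8)=(0, 0, 3, 0), own-thread bump on T2 → (0, 0, 4, 0)
merge at e10 (invoked 16): VC(e2)=(0, 2, 0, 0), VC(e5)=(1, 0, 0, 0), own-thread bump on T0 → (2, 2, 0, 0)
target: VC(e10) = (2, 2, 0, 0)

(2, 2, 0, 0)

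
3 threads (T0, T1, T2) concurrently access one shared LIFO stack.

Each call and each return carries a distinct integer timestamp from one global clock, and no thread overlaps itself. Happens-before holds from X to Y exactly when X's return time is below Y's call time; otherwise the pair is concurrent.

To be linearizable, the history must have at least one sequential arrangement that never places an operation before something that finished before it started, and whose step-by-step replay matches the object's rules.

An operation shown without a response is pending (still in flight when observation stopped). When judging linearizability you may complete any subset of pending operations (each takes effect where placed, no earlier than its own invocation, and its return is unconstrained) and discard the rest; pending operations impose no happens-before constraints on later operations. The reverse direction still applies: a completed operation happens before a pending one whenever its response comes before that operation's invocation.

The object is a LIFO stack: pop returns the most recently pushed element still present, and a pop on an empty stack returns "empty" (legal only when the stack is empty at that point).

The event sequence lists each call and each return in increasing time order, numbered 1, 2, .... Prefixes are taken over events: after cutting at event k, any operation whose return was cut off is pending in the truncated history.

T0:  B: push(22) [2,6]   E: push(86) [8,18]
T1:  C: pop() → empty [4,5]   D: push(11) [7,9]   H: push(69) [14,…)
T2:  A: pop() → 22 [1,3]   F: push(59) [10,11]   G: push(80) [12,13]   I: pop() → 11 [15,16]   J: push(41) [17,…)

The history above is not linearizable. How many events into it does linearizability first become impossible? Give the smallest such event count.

events 1..15 are still linearizable — one witness is B, A, C, D, E, F, G:
1. B push(22), leaving stack <22>
2. A pop() → 22, leaving stack <>
3. C pop() → empty, leaving stack <>
4. D push(11), leaving stack <11>
5. E push(86) (pending, included), leaving stack <11,86>
6. F push(59), leaving stack <11,86,59>
7. G push(80), leaving stack <11,86,59,80>
event 16 — I's response, time 16 — after it, nothing linearizes
completion choices over the 2 pending operations (E, H) were checked; none helps
sample order A, B, C, D, F, G, I (pending dropped) stalls at step 1 — A pop() → 22 has no legal effect
sample order A, C, B, D, F, G, I (pending dropped) stalls at step 1 — A pop() → 22 has no legal effect

16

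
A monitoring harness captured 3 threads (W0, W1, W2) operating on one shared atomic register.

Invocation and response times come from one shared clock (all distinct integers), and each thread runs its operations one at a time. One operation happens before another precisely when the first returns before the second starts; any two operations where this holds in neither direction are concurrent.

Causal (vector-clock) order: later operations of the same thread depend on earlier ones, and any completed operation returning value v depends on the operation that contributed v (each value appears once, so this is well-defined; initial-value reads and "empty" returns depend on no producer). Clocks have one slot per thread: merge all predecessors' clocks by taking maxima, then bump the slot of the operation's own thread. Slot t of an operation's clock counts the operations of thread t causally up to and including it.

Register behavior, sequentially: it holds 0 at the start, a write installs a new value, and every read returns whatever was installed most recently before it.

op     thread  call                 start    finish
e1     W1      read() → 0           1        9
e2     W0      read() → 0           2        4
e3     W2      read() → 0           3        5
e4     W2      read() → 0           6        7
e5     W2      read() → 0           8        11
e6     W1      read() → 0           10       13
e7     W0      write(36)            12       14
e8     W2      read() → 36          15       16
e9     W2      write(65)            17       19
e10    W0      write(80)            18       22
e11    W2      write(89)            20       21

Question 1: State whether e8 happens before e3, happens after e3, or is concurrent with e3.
after

e8 spans [15,16], e3 spans [3,5]
resp(e3)=5 < inv(e8)=15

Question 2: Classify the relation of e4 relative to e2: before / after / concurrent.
after

e4 spans [6,7], e2 spans [2,4]
resp(e2)=4 < inv(e4)=6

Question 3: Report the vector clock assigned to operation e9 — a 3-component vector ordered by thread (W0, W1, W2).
(2, 0, 5)

no predecessors for e3 (invoked 3): W2 increments from zero → (0, 0, 1)
no predecessors for e1 (invoked 1): W1 increments from zero → (0, 1, 0)
no predecessors for e2 (invoked 2): W0 increments from zero → (1, 0, 0)
from VC(e3)=(0, 0, 1), e4 (invoked 6) maxes components and bumps W2 → (0, 0, 2)
from VC(e1)=(0, 1, 0), e6 (invoked 10) maxes components and bumps W1 → (0, 2, 0)
from VC(e2)=(1, 0, 0), e7 (invoked 12) maxes components and bumps W0 → (2, 0, 0)
from VC(e4)=(0, 0, 2), e5 (invoked 8) maxes components and bumps W2 → (0, 0, 3)
from VC(e7)=(2, 0, 0), e10 (invoked 18) maxes components and bumps W0 → (3, 0, 0)
from VC(e5)=(0, 0, 3), VC(e7)=(2, 0, 0), e8 (invoked 15) maxes components and bumps W2 → (2, 0, 4)
from VC(e8)=(2, 0, 4), e9 (invoked 17) maxes components and bumps W2 → (2, 0, 5)
from VC(e9)=(2, 0, 5), e11 (invoked 20) maxes components and bumps W2 → (2, 0, 6)
target: VC(e9) = (2, 0, 5)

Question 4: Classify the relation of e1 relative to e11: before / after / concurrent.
before

e1 spans [1,9], e11 spans [20,21]
resp(e1)=9 < inv(e11)=20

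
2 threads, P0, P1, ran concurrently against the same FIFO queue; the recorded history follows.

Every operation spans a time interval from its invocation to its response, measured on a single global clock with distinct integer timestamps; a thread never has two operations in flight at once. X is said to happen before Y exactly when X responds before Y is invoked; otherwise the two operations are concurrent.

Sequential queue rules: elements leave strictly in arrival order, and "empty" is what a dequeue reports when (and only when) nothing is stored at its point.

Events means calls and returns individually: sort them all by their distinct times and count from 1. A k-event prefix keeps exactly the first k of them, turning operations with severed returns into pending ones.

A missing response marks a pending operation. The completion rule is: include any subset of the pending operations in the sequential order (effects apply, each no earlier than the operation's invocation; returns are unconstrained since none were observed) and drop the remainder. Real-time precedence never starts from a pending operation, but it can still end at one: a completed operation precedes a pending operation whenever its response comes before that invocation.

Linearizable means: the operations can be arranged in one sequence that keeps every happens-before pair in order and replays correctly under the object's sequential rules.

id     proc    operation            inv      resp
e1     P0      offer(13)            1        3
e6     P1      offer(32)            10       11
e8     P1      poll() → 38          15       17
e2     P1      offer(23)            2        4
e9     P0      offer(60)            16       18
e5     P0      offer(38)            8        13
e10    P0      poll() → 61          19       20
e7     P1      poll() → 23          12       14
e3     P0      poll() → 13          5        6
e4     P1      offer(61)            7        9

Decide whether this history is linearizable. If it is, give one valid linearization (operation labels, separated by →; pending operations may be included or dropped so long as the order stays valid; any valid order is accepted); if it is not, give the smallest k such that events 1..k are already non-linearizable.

linearizable — witness: e1 → e2 → e3 → e5 → e4 → e6 → e7 → e8 → e9 → e10

after step 1 (e1 offer(13)): queue <13>
after step 2 (e2 offer(23)): queue <13,23>
after step 3 (e3 poll() → 13): queue <23>
after step 4 (e5 offer(38)): queue <23,38>
after step 5 (e4 offer(61)): queue <23,38,61>
after step 6 (e6 offer(32)): queue <23,38,61,32>
after step 7 (e7 poll() → 23): queue <38,61,32>
after step 8 (e8 poll() → 38): queue <61,32>
after step 9 (e9 offer(60)): queue <61,32,60>
after step 10 (e10 poll() → 61): queue <32,60>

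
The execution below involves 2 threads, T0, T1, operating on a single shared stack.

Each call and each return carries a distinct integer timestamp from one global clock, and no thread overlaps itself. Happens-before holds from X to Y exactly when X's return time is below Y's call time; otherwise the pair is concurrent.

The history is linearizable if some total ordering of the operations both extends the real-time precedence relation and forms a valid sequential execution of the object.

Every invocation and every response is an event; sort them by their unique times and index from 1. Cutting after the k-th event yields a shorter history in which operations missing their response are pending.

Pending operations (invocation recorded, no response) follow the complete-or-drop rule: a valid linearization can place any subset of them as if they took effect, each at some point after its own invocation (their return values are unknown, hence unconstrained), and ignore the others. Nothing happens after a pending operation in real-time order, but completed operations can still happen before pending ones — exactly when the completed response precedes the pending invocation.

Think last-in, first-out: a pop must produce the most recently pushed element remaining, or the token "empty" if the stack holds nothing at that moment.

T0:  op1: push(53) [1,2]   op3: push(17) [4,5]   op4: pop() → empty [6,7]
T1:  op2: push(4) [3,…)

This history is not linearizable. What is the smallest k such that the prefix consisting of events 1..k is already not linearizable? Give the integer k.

events 1..6 are linearizable, e.g. via op1, op2, op3:
1. op1 push(53), leaving stack <53>
2. op2 push(4) (pending, included), leaving stack <53,4>
3. op3 push(17), leaving stack <53,4,17>
event 7 — op4's response, time 7 — after it, nothing linearizes
no completion choice of the 1 pending operation (op2) rescues it — every subset was tried
for example op1, op3, op4 (pending dropped) fails at step 3: op4 pop() → empty is not legal there

7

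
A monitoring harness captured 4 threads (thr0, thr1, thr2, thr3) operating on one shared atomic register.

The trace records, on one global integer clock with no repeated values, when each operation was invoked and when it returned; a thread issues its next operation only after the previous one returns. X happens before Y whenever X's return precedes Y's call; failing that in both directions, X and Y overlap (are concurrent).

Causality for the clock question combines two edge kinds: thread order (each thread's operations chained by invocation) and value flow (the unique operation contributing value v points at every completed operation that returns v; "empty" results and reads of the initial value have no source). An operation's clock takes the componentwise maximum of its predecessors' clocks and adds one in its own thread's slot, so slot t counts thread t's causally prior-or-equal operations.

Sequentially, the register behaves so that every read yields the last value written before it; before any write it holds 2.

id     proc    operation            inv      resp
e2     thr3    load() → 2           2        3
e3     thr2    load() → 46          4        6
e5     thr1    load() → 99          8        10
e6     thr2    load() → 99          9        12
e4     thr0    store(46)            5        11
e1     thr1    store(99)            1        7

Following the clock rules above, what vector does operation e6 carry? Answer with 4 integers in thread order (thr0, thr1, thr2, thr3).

(1, 1, 2, 0)

VC(e2, invoked at 2): no causal predecessors; +1 on thr3 → (0, 0, 0, 1)
VC(e1, invoked at 1): no causal predecessors; +1 on thr1 → (0, 1, 0, 0)
VC(e4, invoked at 5): no causal predecessors; +1 on thr0 → (1, 0, 0, 0)
from VC(e1)=(0, 1, 0, 0), e5 (invoked 8) maxes components and bumps thr1 → (0, 2, 0, 0)
from VC(e4)=(1, 0, 0, 0), e3 (invoked 4) maxes components and bumps thr2 → (1, 0, 1, 0)
from VC(e1)=(0, 1, 0, 0), VC(e3)=(1, 0, 1, 0), e6 (invoked 9) maxes components and bumps thr2 → (1, 1, 2, 0)
target: VC(e6) = (1, 1, 2, 0)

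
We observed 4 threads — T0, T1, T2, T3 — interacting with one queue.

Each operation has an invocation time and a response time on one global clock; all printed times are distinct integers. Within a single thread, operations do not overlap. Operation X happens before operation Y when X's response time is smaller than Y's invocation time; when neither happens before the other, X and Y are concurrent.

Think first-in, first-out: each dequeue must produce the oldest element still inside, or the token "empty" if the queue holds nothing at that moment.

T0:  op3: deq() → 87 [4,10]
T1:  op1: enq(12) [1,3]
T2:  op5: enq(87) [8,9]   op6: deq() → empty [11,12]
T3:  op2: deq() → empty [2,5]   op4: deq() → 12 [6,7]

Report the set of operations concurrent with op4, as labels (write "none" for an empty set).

op4 spans [6,7]: anything still running between times 6 and 7 counts as concurrent
op1 [1,3]: before
op2 [2,5]: before
op3 [4,10]: concurrent
op5 [8,9]: after
op6 [11,12]: after

op3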